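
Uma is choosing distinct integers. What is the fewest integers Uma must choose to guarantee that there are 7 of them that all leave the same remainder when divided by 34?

Pigeonhole: the 34 residue classes mod 34 are the pigeonholes.
With 204 integers one could put 6 in each residue class and have no class reach 7.
The 205th integer pushes some class to 7, so 34·6 + 1 = 205.

205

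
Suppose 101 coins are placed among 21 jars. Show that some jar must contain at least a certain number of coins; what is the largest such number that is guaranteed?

5

The 21 jars are the holes and the 101 coins are the pigeons.
If every jar held at most 4 coins, the total would be at most 21 × 4 = 84, which is less than 101.
So some jar holds at least ⌈101/21⌉ = 5 coins.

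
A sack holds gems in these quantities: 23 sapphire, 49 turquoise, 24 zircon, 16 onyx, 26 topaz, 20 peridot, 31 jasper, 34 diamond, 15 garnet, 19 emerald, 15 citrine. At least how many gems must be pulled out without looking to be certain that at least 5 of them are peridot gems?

257

In the worst case for collecting peridot gems, every non-peridot gem comes out first.
There are 23 + 49 + 24 + 16 + 26 + 31 + 34 + 15 + 19 + 15 = 252 non-peridot gems altogether.
After those, each further gem must be peridot, so 252 + 5 = 257 draws guarantee 5 peridot gems.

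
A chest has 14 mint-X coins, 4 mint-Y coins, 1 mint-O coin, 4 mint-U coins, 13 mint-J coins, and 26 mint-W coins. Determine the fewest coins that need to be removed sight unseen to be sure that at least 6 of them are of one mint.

An adversary could hand out at most 5 coins per mint (mint-Y, mint-O, mint-U run out sooner): 5 + 4 + 1 + 4 + 5 + 5 = 24 coins and still no mint has 6.
One more coin lands in a mint already at 5, so 25 draws are enough and 24 are not.

25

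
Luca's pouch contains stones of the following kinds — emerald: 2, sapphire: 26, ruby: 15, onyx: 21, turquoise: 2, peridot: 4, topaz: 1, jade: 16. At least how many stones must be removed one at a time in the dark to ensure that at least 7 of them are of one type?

34

An adversary could hand out at most 6 stones per type (4 types run out sooner): 2 + 6 + 6 + 6 + 2 + 4 + 1 + 6 = 33 stones and still no type has 7.
Pigeonhole: one more stone lands in a type already at 6, so 34 draws are enough and 33 are not.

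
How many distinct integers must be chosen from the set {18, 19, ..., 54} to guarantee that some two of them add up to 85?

26

A set avoiding the sum 85 can contain at most one of each pair {x, 85−x}, plus the 13 elements whose complement lies outside the range.
The integers 18, …, 42 (25 of them) are such a set: any two sum to at least 18+19 = 37 and at most 41+42 = 83 < 85.
By the pigeonhole principle, any 26th integer completes one of the 12 pairs, so 26 choices force a sum of 85.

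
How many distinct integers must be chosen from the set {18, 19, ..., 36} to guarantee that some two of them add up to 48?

Group the elements by complementary pair {x, 48−x}: {18,30}, {19,29}, {20,28}, …, giving 6 two-element pairs; the single value 24 (it cannot pair with itself since the integers are distinct); and 6 integers whose partner 48−x falls outside [18,36].
By pigeonhole, treating each of those 13 groups as a pigeonhole, one can pick one integer per group — 13 integers — with no two summing to 48.
The 14th integer lands in an occupied pair, forcing a sum of 48.

14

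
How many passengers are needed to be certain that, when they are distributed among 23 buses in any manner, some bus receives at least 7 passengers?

With 138 passengers one could put exactly 6 in each of the 23 buses, and no bus would reach 7.
Pigeonhole: one more passenger must land in a bus that already has 6, giving it 7.
So 23 × 6 + 1 = 139 passengers are required.

139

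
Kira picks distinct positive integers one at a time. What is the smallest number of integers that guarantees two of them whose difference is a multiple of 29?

Integers whose pairwise differences are multiples of 29 are exactly those sharing a remainder mod 29. The 29 residue classes mod 29 are the pigeonholes.
With 29 integers one could put 1 in each residue class and have no class reach 2.
The 30th integer pushes some class to 2, so 29·1 + 1 = 30.

30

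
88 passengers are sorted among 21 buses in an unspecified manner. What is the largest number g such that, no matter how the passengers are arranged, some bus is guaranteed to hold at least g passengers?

By pigeonhole, the 21 buses are the holes and the 88 passengers are the pigeons.
If every bus held at most 4 passengers, the total would be at most 21 × 4 = 84, which is less than 88.
So some bus holds at least ⌈88/21⌉ = 5 passengers.

5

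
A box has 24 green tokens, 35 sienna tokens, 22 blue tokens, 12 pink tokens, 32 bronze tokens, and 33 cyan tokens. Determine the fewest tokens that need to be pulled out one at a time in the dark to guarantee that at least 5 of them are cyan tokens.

In the worst case for collecting cyan tokens, every non-cyan token comes out first.
There are 24 + 35 + 22 + 12 + 32 = 125 non-cyan tokens altogether.
After those, each further token must be cyan, so 125 + 5 = 130 draws guarantee 5 cyan tokens.

130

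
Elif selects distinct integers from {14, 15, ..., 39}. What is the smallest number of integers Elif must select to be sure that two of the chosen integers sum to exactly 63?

Group the elements by complementary pair {x, 63−x}: {24,39}, {25,38}, {26,37}, …, giving 8 two-element pairs and 10 integers whose partner 63−x falls outside [14,39].
Treating each of those 18 groups as a pigeonhole, one can pick one integer per group — 18 integers — with no two summing to 63.
The 19th integer lands in an occupied pair, forcing a sum of 63.

19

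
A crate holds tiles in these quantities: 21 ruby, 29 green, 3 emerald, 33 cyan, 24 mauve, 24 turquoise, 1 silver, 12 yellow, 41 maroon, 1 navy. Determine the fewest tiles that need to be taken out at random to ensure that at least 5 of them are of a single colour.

By pigeonhole, put each drawn tile into a box by colour. The largest draw with every box below 5 takes min(count, 4) from each colour; colours with fewer than 4 contribute all they have.
Σ min(cᵢ, 4) = 4 + 4 + 3 + 4 + 4 + 4 + 1 + 4 + 4 + 1 = 33.
Draw number 33 + 1 = 34 must push one box to 5.

34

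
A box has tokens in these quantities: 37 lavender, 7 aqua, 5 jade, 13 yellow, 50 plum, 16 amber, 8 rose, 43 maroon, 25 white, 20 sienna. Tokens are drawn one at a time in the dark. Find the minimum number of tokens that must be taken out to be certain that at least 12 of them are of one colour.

98

An adversary could hand out at most 11 tokens per colour (aqua, jade, rose run out sooner): 11 + 7 + 5 + 11 + 11 + 11 + 8 + 11 + 11 + 11 = 97 tokens and still no colour has 12.
One more token lands in a colour already at 11, so 98 draws are enough and 97 are not.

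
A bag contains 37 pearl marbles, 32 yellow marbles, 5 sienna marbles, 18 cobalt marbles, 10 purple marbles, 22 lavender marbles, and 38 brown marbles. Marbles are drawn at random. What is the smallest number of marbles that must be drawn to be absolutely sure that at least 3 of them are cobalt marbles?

147

In the worst case for collecting cobalt marbles, every non-cobalt marble comes out first.
There are 37 + 32 + 5 + 10 + 22 + 38 = 144 non-cobalt marbles altogether.
After those, each further marble must be cobalt, so 144 + 3 = 147 draws guarantee 3 cobalt marbles.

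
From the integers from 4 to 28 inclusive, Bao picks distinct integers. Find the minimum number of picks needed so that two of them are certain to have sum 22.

Two chosen integers sum to 22 exactly when both halves of some pair {x, 22−x} with 4 ≤ x ≤ 22−x ≤ 18 are chosen — 7 such pairs.
The remaining 11 elements (those with no distinct partner in range) can never complete a 22-sum, so the worst case takes all of them and one from each pair: 11 + 7 = 18.
By pigeonhole, the 19th integer has to be the second member of some pair, so 18 + 1 = 19.

19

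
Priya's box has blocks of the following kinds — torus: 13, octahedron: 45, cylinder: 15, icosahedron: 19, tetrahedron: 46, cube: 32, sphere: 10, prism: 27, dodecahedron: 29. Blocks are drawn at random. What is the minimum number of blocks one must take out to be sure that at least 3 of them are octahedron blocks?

194

In the worst case for collecting octahedron blocks, every non-octahedron block comes out first.
There are 13 + 15 + 19 + 46 + 32 + 10 + 27 + 29 = 191 non-octahedron blocks altogether.
After those, each further block must be octahedron, so 191 + 3 = 194 draws guarantee 3 octahedron blocks.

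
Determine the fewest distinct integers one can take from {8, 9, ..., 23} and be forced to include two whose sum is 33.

10

Two chosen integers sum to 33 exactly when both halves of some pair {x, 33−x} with 10 ≤ x ≤ 33−x ≤ 23 are chosen — 7 such pairs.
The remaining 2 elements (those with no distinct partner in range) can never complete a 33-sum, so the worst case takes all of them and one from each pair: 2 + 7 = 9.
The 10th integer has to be the second member of some pair, so 9 + 1 = 10.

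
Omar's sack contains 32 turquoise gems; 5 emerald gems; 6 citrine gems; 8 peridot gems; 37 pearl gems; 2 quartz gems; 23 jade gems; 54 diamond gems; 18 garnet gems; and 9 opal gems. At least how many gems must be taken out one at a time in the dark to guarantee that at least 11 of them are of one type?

Put each drawn gem into a box by type. The largest draw with every box below 11 takes min(count, 10) from each type; types with fewer than 10 contribute all they have.
Σ min(cᵢ, 10) = 10 + 5 + 6 + 8 + 10 + 2 + 10 + 10 + 10 + 9 = 80.
Draw number 80 + 1 = 81 must push one box to 11.

81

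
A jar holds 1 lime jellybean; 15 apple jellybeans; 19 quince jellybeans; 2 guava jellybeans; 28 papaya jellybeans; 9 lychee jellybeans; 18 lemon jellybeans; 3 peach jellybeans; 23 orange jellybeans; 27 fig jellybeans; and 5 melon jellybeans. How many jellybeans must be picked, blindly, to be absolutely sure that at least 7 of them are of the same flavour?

54

By the pigeonhole principle, put each drawn jellybean into a box by flavour. The largest draw with every box below 7 takes min(count, 6) from each flavour; flavours with fewer than 6 contribute all they have.
Σ min(cᵢ, 6) = 1 + 6 + 6 + 2 + 6 + 6 + 6 + 3 + 6 + 6 + 5 = 53.
Draw number 53 + 1 = 54 must push one box to 7.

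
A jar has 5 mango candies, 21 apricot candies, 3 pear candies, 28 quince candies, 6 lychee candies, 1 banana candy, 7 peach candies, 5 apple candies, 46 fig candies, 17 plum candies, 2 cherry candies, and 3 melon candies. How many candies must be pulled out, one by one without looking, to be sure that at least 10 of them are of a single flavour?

By pigeonhole, put each drawn candy into a box by flavour. The largest draw with every box below 10 takes min(count, 9) from each flavour; flavours with fewer than 9 contribute all they have.
Σ min(cᵢ, 9) = 5 + 9 + 3 + 9 + 6 + 1 + 7 + 5 + 9 + 9 + 2 + 3 = 68.
Draw number 68 + 1 = 69 must push one box to 10.

69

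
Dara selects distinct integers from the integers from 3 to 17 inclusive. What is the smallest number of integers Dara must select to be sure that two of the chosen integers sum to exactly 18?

Two chosen integers sum to 18 exactly when both halves of some pair {x, 18−x} with 3 ≤ x ≤ 18−x ≤ 15 are chosen — 6 such pairs.
The remaining 3 elements (those with no distinct partner in range) can never complete a 18-sum, so the worst case takes all of them and one from each pair: 3 + 6 = 9.
Pigeonhole: the 10th integer has to be the second member of some pair, so 9 + 1 = 10.

10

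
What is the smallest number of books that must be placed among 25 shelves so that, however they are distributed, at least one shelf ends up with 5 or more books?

With 100 books one could put exactly 4 in each of the 25 shelves, and no shelf would reach 5.
By pigeonhole, one more book must land in a shelf that already has 4, giving it 5.
So 25 × 4 + 1 = 101 books are required.

101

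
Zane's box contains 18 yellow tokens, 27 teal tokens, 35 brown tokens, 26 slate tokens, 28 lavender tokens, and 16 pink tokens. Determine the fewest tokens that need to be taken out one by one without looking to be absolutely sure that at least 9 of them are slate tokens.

133

In the worst case for collecting slate tokens, every non-slate token comes out first.
There are 18 + 27 + 35 + 28 + 16 = 124 non-slate tokens altogether.
After those, each further token must be slate, so 124 + 9 = 133 draws guarantee 9 slate tokens.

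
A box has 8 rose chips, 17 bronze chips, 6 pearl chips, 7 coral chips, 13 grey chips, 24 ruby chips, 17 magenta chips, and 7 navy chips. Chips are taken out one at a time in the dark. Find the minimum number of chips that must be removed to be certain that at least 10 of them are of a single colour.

65

An adversary could hand out at most 9 chips per colour (4 colours run out sooner): 8 + 9 + 6 + 7 + 9 + 9 + 9 + 7 = 64 chips and still no colour has 10.
One more chip lands in a colour already at 9, so 65 draws are enough and 64 are not.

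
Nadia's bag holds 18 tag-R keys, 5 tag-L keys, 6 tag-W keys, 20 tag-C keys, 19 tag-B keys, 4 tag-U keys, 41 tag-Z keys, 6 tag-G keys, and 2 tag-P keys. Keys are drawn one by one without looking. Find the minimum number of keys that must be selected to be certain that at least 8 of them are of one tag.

The 9 tags are the holes; the keys drawn are the pigeons.
To avoid 8 of any one tag, the worst case takes at most 7 of each tag, or every key of a tag that has fewer than 7.
That gives 7 + 5 + 6 + 7 + 7 + 4 + 7 + 6 + 2 = 51 keys with no tag reaching 8.
The next key forces some tag to 8, so 51 + 1 = 52.

52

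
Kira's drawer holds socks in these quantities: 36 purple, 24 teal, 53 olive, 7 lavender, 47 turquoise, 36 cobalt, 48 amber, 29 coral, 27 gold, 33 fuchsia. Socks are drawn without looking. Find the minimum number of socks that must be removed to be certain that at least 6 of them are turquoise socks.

In the worst case for collecting turquoise socks, every non-turquoise sock comes out first.
There are 36 + 24 + 53 + 7 + 36 + 48 + 29 + 27 + 33 = 293 non-turquoise socks altogether.
After those, each further sock must be turquoise, so 293 + 6 = 299 draws guarantee 6 turquoise socks.

299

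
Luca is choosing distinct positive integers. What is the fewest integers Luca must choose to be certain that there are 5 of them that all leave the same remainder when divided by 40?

By the pigeonhole principle, the 40 residue classes mod 40 are the pigeonholes.
With 160 integers one could put 4 in each residue class and have no class reach 5.
The 161st integer pushes some class to 5, so 40·4 + 1 = 161.

161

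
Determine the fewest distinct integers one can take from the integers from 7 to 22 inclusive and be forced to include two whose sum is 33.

11

Group the elements by complementary pair {x, 33−x}: {11,22}, {12,21}, {13,20}, …, giving 6 two-element pairs and 4 integers whose partner 33−x falls outside [7,22].
By pigeonhole, treating each of those 10 groups as a pigeonhole, one can pick one integer per group — 10 integers — with no two summing to 33.
The 11th integer lands in an occupied pair, forcing a sum of 33.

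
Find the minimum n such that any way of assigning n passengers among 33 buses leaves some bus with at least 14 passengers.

430

With 429 passengers one could put exactly 13 in each of the 33 buses, and no bus would reach 14.
Pigeonhole: one more passenger must land in a bus that already has 13, giving it 14.
So 33 × 13 + 1 = 430 passengers are required.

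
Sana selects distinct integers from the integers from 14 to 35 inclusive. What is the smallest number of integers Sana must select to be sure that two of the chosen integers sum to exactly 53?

A set avoiding the sum 53 can contain at most one of each pair {x, 53−x}, plus the 4 elements whose complement lies outside the range.
The integers 14, …, 26 (13 of them) are such a set: any two sum to at least 14+15 = 29 and at most 25+26 = 51 < 53.
Pigeonhole: any 14th integer completes one of the 9 pairs, so 14 choices force a sum of 53.

14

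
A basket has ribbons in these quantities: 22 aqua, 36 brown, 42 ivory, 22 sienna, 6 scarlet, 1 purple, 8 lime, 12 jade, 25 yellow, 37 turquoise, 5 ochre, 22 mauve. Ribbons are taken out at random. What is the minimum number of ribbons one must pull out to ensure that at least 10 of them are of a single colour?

An adversary could hand out at most 9 ribbons per colour (4 colours run out sooner): 9 + 9 + 9 + 9 + 6 + 1 + 8 + 9 + 9 + 9 + 5 + 9 = 92 ribbons and still no colour has 10.
One more ribbon lands in a colour already at 9, so 93 draws are enough and 92 are not.

93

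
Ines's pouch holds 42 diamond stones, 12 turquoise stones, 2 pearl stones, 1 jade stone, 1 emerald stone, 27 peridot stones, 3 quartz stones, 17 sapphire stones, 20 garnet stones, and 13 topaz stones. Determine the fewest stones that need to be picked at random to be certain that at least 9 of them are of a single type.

By the pigeonhole principle, the 10 types are the holes; the stones drawn are the pigeons.
To avoid 9 of any one type, the worst case takes at most 8 of each type, or every stone of a type that has fewer than 8.
That gives 8 + 8 + 2 + 1 + 1 + 8 + 3 + 8 + 8 + 8 = 55 stones with no type reaching 9.
The next stone forces some type to 9, so 55 + 1 = 56.

56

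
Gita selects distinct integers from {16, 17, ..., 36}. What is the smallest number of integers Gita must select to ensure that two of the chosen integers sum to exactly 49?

A set avoiding the sum 49 can contain at most one of each pair {x, 49−x}, plus the 3 elements whose complement lies outside the range.
The integers 25, …, 36 (12 of them) are such a set: any two sum to at least 25+26 = 51 > 49.
By pigeonhole, any 13th integer completes one of the 9 pairs, so 13 choices force a sum of 49.

13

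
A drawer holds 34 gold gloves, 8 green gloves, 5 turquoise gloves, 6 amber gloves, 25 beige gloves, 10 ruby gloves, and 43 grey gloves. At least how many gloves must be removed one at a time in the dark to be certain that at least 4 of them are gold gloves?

101

In the worst case for collecting gold gloves, every non-gold glove comes out first.
There are 8 + 5 + 6 + 25 + 10 + 43 = 97 non-gold gloves altogether.
After those, each further glove must be gold, so 97 + 4 = 101 draws guarantee 4 gold gloves.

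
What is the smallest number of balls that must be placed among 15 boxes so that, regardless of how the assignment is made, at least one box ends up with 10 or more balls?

136

With 135 balls one could put exactly 9 in each of the 15 boxes, and no box would reach 10.
By the pigeonhole principle, one more ball must land in a box that already has 9, giving it 10.
So 15 × 9 + 1 = 136 balls are required.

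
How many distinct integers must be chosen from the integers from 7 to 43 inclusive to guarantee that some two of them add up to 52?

21

A set avoiding the sum 52 can contain at most one of each pair {x, 52−x}, plus the 3 elements whose complement lies outside the range or equal to its own complement.
The integers 7, …, 26 (20 of them) are such a set: any two sum to at least 7+8 = 15 and at most 25+26 = 51 < 52.
Any 21st integer completes one of the 17 pairs, so 21 choices force a sum of 52.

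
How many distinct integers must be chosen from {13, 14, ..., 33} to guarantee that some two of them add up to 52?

Group the elements by complementary pair {x, 52−x}: {19,33}, {20,32}, {21,31}, …, giving 7 two-element pairs; the single value 26 (it cannot pair with itself since the integers are distinct); and 6 integers whose partner 52−x falls outside [13,33].
Treating each of those 14 groups as a pigeonhole, one can pick one integer per group — 14 integers — with no two summing to 52.
The 15th integer lands in an occupied pair, forcing a sum of 52.

15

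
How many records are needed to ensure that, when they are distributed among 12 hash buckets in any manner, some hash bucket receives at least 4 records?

With 36 records one could put exactly 3 in each of the 12 hash buckets, and no hash bucket would reach 4.
One more record must land in a hash bucket that already has 3, giving it 4.
So 12 × 3 + 1 = 37 records are required.

37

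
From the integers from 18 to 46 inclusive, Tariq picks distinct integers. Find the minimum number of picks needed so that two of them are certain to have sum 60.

18

A set avoiding the sum 60 can contain at most one of each pair {x, 60−x}, plus the 5 elements whose complement lies outside the range or equal to its own complement.
The integers 30, …, 46 (17 of them) are such a set: any two sum to at least 30+31 = 61 > 60.
By pigeonhole, any 18th integer completes one of the 12 pairs, so 18 choices force a sum of 60.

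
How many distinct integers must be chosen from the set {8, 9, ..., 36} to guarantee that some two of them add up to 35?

A set avoiding the sum 35 can contain at most one of each pair {x, 35−x}, plus the 9 elements whose complement lies outside the range.
The integers 18, …, 36 (19 of them) are such a set: any two sum to at least 18+19 = 37 > 35.
By pigeonhole, any 20th integer completes one of the 10 pairs, so 20 choices force a sum of 35.

20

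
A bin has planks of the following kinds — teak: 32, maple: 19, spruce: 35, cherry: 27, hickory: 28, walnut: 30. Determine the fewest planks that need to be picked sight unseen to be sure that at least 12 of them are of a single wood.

By pigeonhole, put each drawn plank into a box by wood. The largest draw with every box below 12 takes min(count, 11) from each wood.
Σ min(cᵢ, 11) = 11 + 11 + 11 + 11 + 11 + 11 = 66.
Draw number 66 + 1 = 67 must push one box to 12.

67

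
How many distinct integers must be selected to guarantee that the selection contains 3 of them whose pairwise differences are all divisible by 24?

49

Integers whose pairwise differences are multiples of 24 are exactly those sharing a remainder mod 24. Pigeonhole: the 24 residue classes mod 24 are the pigeonholes.
With 48 integers one could put 2 in each residue class and have no class reach 3.
The 49th integer pushes some class to 3, so 24·2 + 1 = 49.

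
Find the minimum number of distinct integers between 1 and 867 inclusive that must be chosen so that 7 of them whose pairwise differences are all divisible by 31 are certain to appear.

Integers whose pairwise differences are multiples of 31 are exactly those sharing a remainder mod 31. Pigeonhole: the 31 residue classes mod 31 are the pigeonholes.
With 186 integers one could put 6 in each residue class and have no class reach 7.
The 187th integer pushes some class to 7, so 31·6 + 1 = 187.

187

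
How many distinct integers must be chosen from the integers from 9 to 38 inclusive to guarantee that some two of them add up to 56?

A set avoiding the sum 56 can contain at most one of each pair {x, 56−x}, plus the 10 elements whose complement lies outside the range or equal to its own complement.
The integers 9, …, 28 (20 of them) are such a set: any two sum to at least 9+10 = 19 and at most 27+28 = 55 < 56.
By pigeonhole, any 21st integer completes one of the 10 pairs, so 21 choices force a sum of 56.

21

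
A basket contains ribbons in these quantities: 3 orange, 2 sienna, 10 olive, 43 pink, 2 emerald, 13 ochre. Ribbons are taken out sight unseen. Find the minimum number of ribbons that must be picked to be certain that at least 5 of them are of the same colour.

20

Put each drawn ribbon into a box by colour. The largest draw with every box below 5 takes min(count, 4) from each colour; colours with fewer than 4 contribute all they have.
Σ min(cᵢ, 4) = 3 + 2 + 4 + 4 + 2 + 4 = 19.
Draw number 19 + 1 = 20 must push one box to 5.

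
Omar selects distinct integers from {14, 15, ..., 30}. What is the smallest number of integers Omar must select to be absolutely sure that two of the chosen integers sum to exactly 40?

12

Two chosen integers sum to 40 exactly when both halves of some pair {x, 40−x} with 14 ≤ x ≤ 40−x ≤ 26 are chosen — 6 such pairs.
The remaining 5 elements (those with no distinct partner in range) can never complete a 40-sum, so the worst case takes all of them and one from each pair: 5 + 6 = 11.
Pigeonhole: the 12th integer has to be the second member of some pair, so 11 + 1 = 12.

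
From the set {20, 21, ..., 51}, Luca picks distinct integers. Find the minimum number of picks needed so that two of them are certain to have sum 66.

Group the elements by complementary pair {x, 66−x}: {20,46}, {21,45}, {22,44}, …, giving 13 two-element pairs, the single value 33 (it cannot pair with itself since the integers are distinct), and 5 integers whose partner 66−x falls outside [20,51].
By the pigeonhole principle, treating each of those 19 groups as a pigeonhole, one can pick one integer per group — 19 integers — with no two summing to 66.
The 20th integer lands in an occupied pair, forcing a sum of 66.

20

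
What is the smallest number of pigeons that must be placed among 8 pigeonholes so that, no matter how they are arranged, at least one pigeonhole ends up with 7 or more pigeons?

With 48 pigeons one could put exactly 6 in each of the 8 pigeonholes, and no pigeonhole would reach 7.
By pigeonhole, one more pigeon must land in a pigeonhole that already has 6, giving it 7.
So 8 × 6 + 1 = 49 pigeons are required.

49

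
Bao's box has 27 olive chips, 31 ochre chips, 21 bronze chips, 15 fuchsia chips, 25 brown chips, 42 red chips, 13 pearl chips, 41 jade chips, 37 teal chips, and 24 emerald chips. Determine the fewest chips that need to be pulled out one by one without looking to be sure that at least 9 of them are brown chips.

260

In the worst case for collecting brown chips, every non-brown chip comes out first.
There are 27 + 31 + 21 + 15 + 42 + 13 + 41 + 37 + 24 = 251 non-brown chips altogether.
After those, each further chip must be brown, so 251 + 9 = 260 draws guarantee 9 brown chips.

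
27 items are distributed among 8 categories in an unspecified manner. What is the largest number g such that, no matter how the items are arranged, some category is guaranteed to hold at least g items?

The 8 categories are the holes and the 27 items are the pigeons.
If every category held at most 3 items, the total would be at most 8 × 3 = 24, which is less than 27.
So some category holds at least ⌈27/8⌉ = 4 items.

4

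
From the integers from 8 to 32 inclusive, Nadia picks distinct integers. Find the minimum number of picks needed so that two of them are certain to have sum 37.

15

A set avoiding the sum 37 can contain at most one of each pair {x, 37−x}, plus the 3 elements whose complement lies outside the range.
The integers 19, …, 32 (14 of them) are such a set: any two sum to at least 19+20 = 39 > 37.
By the pigeonhole principle, any 15th integer completes one of the 11 pairs, so 15 choices force a sum of 37.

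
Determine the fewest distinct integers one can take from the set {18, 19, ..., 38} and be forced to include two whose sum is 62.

Group the elements by complementary pair {x, 62−x}: {24,38}, {25,37}, {26,36}, …, giving 7 two-element pairs; the single value 31 (it cannot pair with itself since the integers are distinct); and 6 integers whose partner 62−x falls outside [18,38].
Treating each of those 14 groups as a pigeonhole, one can pick one integer per group — 14 integers — with no two summing to 62.
The 15th integer lands in an occupied pair, forcing a sum of 62.

15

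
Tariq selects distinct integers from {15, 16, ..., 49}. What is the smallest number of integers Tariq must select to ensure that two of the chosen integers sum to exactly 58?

22

A set avoiding the sum 58 can contain at most one of each pair {x, 58−x}, plus the 7 elements whose complement lies outside the range or equal to its own complement.
The integers 29, …, 49 (21 of them) are such a set: any two sum to at least 29+30 = 59 > 58.
By the pigeonhole principle, any 22nd integer completes one of the 14 pairs, so 22 choices force a sum of 58.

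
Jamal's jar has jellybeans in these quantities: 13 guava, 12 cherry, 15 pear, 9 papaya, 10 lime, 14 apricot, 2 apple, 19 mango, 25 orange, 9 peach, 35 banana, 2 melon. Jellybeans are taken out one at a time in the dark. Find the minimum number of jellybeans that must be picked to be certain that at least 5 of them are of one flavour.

45

By the pigeonhole principle, the 12 flavours are the holes; the jellybeans drawn are the pigeons.
To avoid 5 of any one flavour, the worst case takes at most 4 of each flavour, or every jellybean of a flavour that has fewer than 4.
That gives 4 + 4 + 4 + 4 + 4 + 4 + 2 + 4 + 4 + 4 + 4 + 2 = 44 jellybeans with no flavour reaching 5.
The next jellybean forces some flavour to 5, so 44 + 1 = 45.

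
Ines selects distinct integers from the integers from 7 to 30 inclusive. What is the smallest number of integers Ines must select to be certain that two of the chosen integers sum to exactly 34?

A set avoiding the sum 34 can contain at most one of each pair {x, 34−x}, plus the 4 elements whose complement lies outside the range or equal to its own complement.
The integers 17, …, 30 (14 of them) are such a set: any two sum to at least 17+18 = 35 > 34.
Pigeonhole: any 15th integer completes one of the 10 pairs, so 15 choices force a sum of 34.

15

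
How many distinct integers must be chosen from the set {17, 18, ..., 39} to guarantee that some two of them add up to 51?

A set avoiding the sum 51 can contain at most one of each pair {x, 51−x}, plus the 5 elements whose complement lies outside the range.
The integers 26, …, 39 (14 of them) are such a set: any two sum to at least 26+27 = 53 > 51.
Any 15th integer completes one of the 9 pairs, so 15 choices force a sum of 51.

15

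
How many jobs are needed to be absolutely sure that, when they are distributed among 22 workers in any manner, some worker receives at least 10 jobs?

199

With 198 jobs one could put exactly 9 in each of the 22 workers, and no worker would reach 10.
Pigeonhole: one more job must land in a worker that already has 9, giving it 10.
So 22 × 9 + 1 = 199 jobs are required.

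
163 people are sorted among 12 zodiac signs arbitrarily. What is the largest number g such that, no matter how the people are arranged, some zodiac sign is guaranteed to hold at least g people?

The 12 zodiac signs are the holes and the 163 people are the pigeons.
If every zodiac sign held at most 13 people, the total would be at most 12 × 13 = 156, which is less than 163.
So some zodiac sign holds at least ⌈163/12⌉ = 14 people.

14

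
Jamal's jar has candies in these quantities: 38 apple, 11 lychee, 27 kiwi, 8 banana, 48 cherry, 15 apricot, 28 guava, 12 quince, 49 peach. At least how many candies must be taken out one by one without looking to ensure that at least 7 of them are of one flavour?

By pigeonhole, put each drawn candy into a box by flavour. The largest draw with every box below 7 takes min(count, 6) from each flavour.
Σ min(cᵢ, 6) = 6 + 6 + 6 + 6 + 6 + 6 + 6 + 6 + 6 = 54.
Draw number 54 + 1 = 55 must push one box to 7.

55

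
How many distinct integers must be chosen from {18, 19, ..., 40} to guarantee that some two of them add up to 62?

15

A set avoiding the sum 62 can contain at most one of each pair {x, 62−x}, plus the 5 elements whose complement lies outside the range or equal to its own complement.
The integers 18, …, 31 (14 of them) are such a set: any two sum to at least 18+19 = 37 and at most 30+31 = 61 < 62.
Pigeonhole: any 15th integer completes one of the 9 pairs, so 15 choices force a sum of 62.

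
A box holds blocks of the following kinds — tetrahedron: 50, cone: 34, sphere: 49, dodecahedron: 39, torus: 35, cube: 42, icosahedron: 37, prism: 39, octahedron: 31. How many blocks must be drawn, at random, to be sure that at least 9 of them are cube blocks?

In the worst case for collecting cube blocks, every non-cube block comes out first.
There are 50 + 34 + 49 + 39 + 35 + 37 + 39 + 31 = 314 non-cube blocks altogether.
After those, each further block must be cube, so 314 + 9 = 323 draws guarantee 9 cube blocks.

323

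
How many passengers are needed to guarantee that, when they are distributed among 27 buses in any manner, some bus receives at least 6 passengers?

136

With 135 passengers one could put exactly 5 in each of the 27 buses, and no bus would reach 6.
One more passenger must land in a bus that already has 5, giving it 6.
So 27 × 5 + 1 = 136 passengers are required.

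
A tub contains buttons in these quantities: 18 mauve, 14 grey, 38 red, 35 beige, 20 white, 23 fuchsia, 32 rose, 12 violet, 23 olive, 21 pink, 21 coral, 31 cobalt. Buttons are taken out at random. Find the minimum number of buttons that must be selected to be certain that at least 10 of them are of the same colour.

109

An adversary could hand out at most 9 buttons per colour: 9 + 9 + 9 + 9 + 9 + 9 + 9 + 9 + 9 + 9 + 9 + 9 = 108 buttons and still no colour has 10.
By pigeonhole, one more button lands in a colour already at 9, so 109 draws are enough and 108 are not.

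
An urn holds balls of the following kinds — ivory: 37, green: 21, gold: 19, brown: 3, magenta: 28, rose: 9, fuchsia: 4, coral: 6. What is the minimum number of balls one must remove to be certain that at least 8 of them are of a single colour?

An adversary could hand out at most 7 balls per colour (brown, fuchsia, coral run out sooner): 7 + 7 + 7 + 3 + 7 + 7 + 4 + 6 = 48 balls and still no colour has 8.
One more ball lands in a colour already at 7, so 49 draws are enough and 48 are not.

49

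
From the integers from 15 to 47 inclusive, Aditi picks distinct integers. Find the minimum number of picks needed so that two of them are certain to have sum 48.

25

A set avoiding the sum 48 can contain at most one of each pair {x, 48−x}, plus the 15 elements whose complement lies outside the range or equal to its own complement.
The integers 24, …, 47 (24 of them) are such a set: any two sum to at least 24+25 = 49 > 48.
Any 25th integer completes one of the 9 pairs, so 25 choices force a sum of 48.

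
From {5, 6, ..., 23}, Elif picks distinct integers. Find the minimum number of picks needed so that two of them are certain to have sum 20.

Two chosen integers sum to 20 exactly when both halves of some pair {x, 20−x} with 5 ≤ x ≤ 20−x ≤ 15 are chosen — 5 such pairs.
The remaining 9 elements (those with no distinct partner in range) can never complete a 20-sum, so the worst case takes all of them and one from each pair: 9 + 5 = 14.
Pigeonhole: the 15th integer has to be the second member of some pair, so 14 + 1 = 15.

15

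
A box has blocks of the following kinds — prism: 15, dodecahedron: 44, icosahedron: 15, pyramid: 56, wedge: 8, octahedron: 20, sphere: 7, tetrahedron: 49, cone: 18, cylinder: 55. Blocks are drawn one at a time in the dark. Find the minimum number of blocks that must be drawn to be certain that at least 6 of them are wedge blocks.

285

In the worst case for collecting wedge blocks, every non-wedge block comes out first.
There are 15 + 44 + 15 + 56 + 20 + 7 + 49 + 18 + 55 = 279 non-wedge blocks altogether.
After those, each further block must be wedge, so 279 + 6 = 285 draws guarantee 6 wedge blocks.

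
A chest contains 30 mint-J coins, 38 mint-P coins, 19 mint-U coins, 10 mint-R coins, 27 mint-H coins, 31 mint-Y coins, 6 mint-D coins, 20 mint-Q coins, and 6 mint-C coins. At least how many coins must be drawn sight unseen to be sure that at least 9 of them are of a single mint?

An adversary could hand out at most 8 coins per mint (mint-D, mint-C run out sooner): 8 + 8 + 8 + 8 + 8 + 8 + 6 + 8 + 6 = 68 coins and still no mint has 9.
One more coin lands in a mint already at 8, so 69 draws are enough and 68 are not.

69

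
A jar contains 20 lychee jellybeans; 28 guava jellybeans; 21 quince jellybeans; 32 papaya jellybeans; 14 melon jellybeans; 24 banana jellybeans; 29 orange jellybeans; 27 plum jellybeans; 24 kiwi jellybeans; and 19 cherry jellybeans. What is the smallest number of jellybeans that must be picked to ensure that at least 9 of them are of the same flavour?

Pigeonhole: the 10 flavours are the holes; the jellybeans drawn are the pigeons.
To avoid 9 of any one flavour, the worst case takes at most 8 of each flavour.
That gives 8 + 8 + 8 + 8 + 8 + 8 + 8 + 8 + 8 + 8 = 80 jellybeans with no flavour reaching 9.
The next jellybean forces some flavour to 9, so 80 + 1 = 81.

81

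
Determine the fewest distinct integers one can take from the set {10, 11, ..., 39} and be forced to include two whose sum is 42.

Two chosen integers sum to 42 exactly when both halves of some pair {x, 42−x} with 10 ≤ x ≤ 42−x ≤ 32 are chosen — 11 such pairs.
The remaining 8 elements (those with no distinct partner in range) can never complete a 42-sum, so the worst case takes all of them and one from each pair: 8 + 11 = 19.
The 20th integer has to be the second member of some pair, so 19 + 1 = 20.

20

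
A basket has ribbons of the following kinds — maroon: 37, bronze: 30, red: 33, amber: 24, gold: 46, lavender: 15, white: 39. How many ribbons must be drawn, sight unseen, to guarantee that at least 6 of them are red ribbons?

197

In the worst case for collecting red ribbons, every non-red ribbon comes out first.
There are 37 + 30 + 24 + 46 + 15 + 39 = 191 non-red ribbons altogether.
After those, each further ribbon must be red, so 191 + 6 = 197 draws guarantee 6 red ribbons.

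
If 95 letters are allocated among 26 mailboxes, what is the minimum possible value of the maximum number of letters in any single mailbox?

Pigeonhole: the 26 mailboxes are the holes and the 95 letters are the pigeons.
If every mailbox held at most 3 letters, the total would be at most 26 × 3 = 78, which is less than 95.
So some mailbox holds at least ⌈95/26⌉ = 4 letters.

4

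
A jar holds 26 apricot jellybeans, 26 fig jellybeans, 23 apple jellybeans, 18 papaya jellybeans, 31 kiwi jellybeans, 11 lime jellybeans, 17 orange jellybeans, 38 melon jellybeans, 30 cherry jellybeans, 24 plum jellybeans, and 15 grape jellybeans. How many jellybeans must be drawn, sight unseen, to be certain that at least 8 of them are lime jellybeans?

256

In the worst case for collecting lime jellybeans, every non-lime jellybean comes out first.
There are 26 + 26 + 23 + 18 + 31 + 17 + 38 + 30 + 24 + 15 = 248 non-lime jellybeans altogether.
After those, each further jellybean must be lime, so 248 + 8 = 256 draws guarantee 8 lime jellybeans.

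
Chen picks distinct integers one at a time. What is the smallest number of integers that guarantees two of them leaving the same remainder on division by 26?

By the pigeonhole principle, the 26 residue classes mod 26 are the pigeonholes.
With 26 integers one could put 1 in each residue class and have no class reach 2.
The 27th integer pushes some class to 2, so 26·1 + 1 = 27.

27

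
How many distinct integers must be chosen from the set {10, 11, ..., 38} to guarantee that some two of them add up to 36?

A set avoiding the sum 36 can contain at most one of each pair {x, 36−x}, plus the 13 elements whose complement lies outside the range or equal to its own complement.
The integers 18, …, 38 (21 of them) are such a set: any two sum to at least 18+19 = 37 > 36.
Any 22nd integer completes one of the 8 pairs, so 22 choices force a sum of 36.

22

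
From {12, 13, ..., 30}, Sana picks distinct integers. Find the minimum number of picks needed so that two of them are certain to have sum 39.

Group the elements by complementary pair {x, 39−x}: {12,27}, {13,26}, {14,25}, …, giving 8 two-element pairs and 3 integers whose partner 39−x falls outside [12,30].
Treating each of those 11 groups as a pigeonhole, one can pick one integer per group — 11 integers — with no two summing to 39.
The 12th integer lands in an occupied pair, forcing a sum of 39.

12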